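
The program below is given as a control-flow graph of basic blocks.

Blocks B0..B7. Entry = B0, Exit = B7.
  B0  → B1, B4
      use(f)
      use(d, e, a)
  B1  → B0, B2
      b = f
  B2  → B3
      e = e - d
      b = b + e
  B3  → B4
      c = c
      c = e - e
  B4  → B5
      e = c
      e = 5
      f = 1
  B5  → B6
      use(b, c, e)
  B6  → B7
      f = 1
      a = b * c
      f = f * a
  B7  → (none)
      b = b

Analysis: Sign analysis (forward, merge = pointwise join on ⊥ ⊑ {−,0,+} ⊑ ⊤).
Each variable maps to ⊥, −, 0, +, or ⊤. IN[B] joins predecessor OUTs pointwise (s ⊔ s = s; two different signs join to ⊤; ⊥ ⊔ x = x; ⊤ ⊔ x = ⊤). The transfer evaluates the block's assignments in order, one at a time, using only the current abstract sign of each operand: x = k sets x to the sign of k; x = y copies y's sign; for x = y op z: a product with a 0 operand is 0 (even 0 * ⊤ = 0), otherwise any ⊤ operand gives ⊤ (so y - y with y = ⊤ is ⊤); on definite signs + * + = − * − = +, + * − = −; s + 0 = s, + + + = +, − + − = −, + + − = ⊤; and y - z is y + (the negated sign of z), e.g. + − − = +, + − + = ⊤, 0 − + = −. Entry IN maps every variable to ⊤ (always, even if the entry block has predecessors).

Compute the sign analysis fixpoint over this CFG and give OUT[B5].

Per-block solution:
  B0:  IN=(all ⊤)  OUT=(all ⊤)
  B1:  IN=(all ⊤)  OUT=(all ⊤)
  B2:  IN=(all ⊤)  OUT=(all ⊤)
  B3:  IN=(all ⊤)  OUT=(all ⊤)
  B4:  IN=(all ⊤)  OUT={e:+, f:+; rest ⊤}
  B5:  IN={e:+, f:+; rest ⊤}  OUT={e:+, f:+; rest ⊤}
  B6:  IN={e:+, f:+; rest ⊤}  OUT={e:+; rest ⊤}
  B7:  IN={e:+; rest ⊤}  OUT={e:+; rest ⊤}

Merge at B5: IN[B5] = OUT[B4] = {a: ⊤, b: ⊤, c: ⊤, d: ⊤, e: +, f: +}
Applying B5's transfer function to that IN value gives OUT[B5] (row B5 above).

Answer: {a: ⊤, b: ⊤, c: ⊤, d: ⊤, e: +, f: +}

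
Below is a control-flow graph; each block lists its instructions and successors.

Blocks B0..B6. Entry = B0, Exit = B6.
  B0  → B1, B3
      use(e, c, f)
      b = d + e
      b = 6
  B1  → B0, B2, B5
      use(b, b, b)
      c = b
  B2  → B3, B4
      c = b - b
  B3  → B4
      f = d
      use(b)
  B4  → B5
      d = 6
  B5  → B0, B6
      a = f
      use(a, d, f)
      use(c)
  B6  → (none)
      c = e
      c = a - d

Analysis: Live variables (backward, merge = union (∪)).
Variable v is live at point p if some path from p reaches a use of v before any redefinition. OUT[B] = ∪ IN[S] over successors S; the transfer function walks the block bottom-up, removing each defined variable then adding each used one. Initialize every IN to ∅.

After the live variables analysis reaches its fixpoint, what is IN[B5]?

Per-block solution:
  B0:  IN={c, d, e, f}  OUT={b, c, d, e, f}
  B1:  IN={b, d, e, f}  OUT={b, c, d, e, f}
  B2:  IN={b, d, e, f}  OUT={b, c, d, e, f}
  B3:  IN={b, c, d, e}  OUT={c, e, f}
  B4:  IN={c, e, f}  OUT={c, d, e, f}
  B5:  IN={c, d, e, f}  OUT={a, c, d, e, f}
  B6:  IN={a, d, e}  OUT={}

Merge at B5: OUT[B5] = IN[B0] ⊔ IN[B6] = {a, c, d, e, f}
Applying B5's transfer function to that OUT value gives IN[B5] (row B5 above).

Answer: {c, d, e, f}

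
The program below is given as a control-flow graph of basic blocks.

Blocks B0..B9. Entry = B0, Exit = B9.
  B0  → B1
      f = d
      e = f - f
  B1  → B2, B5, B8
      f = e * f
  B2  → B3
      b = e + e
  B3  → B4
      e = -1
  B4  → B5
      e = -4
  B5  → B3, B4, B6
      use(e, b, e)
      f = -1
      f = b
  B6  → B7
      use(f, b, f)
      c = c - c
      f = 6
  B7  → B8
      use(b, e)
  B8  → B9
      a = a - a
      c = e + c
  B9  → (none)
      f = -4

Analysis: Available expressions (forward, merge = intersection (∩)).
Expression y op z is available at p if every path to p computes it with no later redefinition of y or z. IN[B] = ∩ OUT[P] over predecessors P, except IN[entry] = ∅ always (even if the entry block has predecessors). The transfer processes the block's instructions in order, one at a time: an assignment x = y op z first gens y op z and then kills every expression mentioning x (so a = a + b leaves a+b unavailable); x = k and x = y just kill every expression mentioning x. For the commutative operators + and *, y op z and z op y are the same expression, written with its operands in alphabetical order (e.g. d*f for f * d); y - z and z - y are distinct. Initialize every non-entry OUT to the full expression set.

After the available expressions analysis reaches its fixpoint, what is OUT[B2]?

Answer: {e+e}

Trace:
Converged values:
  B0:   IN={}   OUT={f-f}
  B1:   IN={f-f}   OUT={}
  B2:   IN={}   OUT={e+e}
  B3:   IN={}   OUT={}
  B4:   IN={}   OUT={}
  B5:   IN={}   OUT={}
  B6:   IN={}   OUT={}
  B7:   IN={}   OUT={}
  B8:   IN={}   OUT={}
  B9:   IN={}   OUT={}

Merge at B2: IN[B2] = OUT[B1] = {}
Applying B2's transfer function to that IN value gives OUT[B2] (row B2 above).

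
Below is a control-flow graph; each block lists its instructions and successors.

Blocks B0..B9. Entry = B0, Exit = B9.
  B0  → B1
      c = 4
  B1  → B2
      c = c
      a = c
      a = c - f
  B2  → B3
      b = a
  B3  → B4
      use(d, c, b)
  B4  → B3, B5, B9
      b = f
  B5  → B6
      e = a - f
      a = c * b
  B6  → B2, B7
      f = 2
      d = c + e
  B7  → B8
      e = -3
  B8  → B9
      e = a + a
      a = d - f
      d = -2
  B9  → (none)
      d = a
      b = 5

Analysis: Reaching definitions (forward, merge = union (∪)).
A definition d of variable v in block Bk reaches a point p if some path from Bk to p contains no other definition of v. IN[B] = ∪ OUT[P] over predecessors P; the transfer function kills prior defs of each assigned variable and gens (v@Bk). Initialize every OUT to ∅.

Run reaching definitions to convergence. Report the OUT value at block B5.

Converged values:
  B0:   IN={}   OUT={c@B0}
  B1:   IN={c@B0}   OUT={a@B1, c@B1}
  B2:   IN={a@B1, a@B5, b@B4, c@B1, d@B6, e@B5, f@B6}   OUT={a@B1, a@B5, b@B2, c@B1, d@B6, e@B5, f@B6}
  B3:   IN={a@B1, a@B5, b@B2, b@B4, c@B1, d@B6, e@B5, f@B6}   OUT={a@B1, a@B5, b@B2, b@B4, c@B1, d@B6, e@B5, f@B6}
  B4:   IN={a@B1, a@B5, b@B2, b@B4, c@B1, d@B6, e@B5, f@B6}   OUT={a@B1, a@B5, b@B4, c@B1, d@B6, e@B5, f@B6}
  B5:   IN={a@B1, a@B5, b@B4, c@B1, d@B6, e@B5, f@B6}   OUT={a@B5, b@B4, c@B1, d@B6, e@B5, f@B6}
  B6:   IN={a@B5, b@B4, c@B1, d@B6, e@B5, f@B6}   OUT={a@B5, b@B4, c@B1, d@B6, e@B5, f@B6}
  B7:   IN={a@B5, b@B4, c@B1, d@B6, e@B5, f@B6}   OUT={a@B5, b@B4, c@B1, d@B6, e@B7, f@B6}
  B8:   IN={a@B5, b@B4, c@B1, d@B6, e@B7, f@B6}   OUT={a@B8, b@B4, c@B1, d@B8, e@B8, f@B6}
  B9:   IN={a@B1, a@B5, a@B8, b@B4, c@B1, d@B6, d@B8, e@B5, e@B8, f@B6}   OUT={a@B1, a@B5, a@B8, b@B9, c@B1, d@B9, e@B5, e@B8, f@B6}

Merge at B5: IN[B5] = OUT[B4] = {a@B1, a@B5, b@B4, c@B1, d@B6, e@B5, f@B6}
Applying B5's transfer function to that IN value gives OUT[B5] (row B5 above).

Answer: {a@B5, b@B4, c@B1, d@B6, e@B5, f@B6}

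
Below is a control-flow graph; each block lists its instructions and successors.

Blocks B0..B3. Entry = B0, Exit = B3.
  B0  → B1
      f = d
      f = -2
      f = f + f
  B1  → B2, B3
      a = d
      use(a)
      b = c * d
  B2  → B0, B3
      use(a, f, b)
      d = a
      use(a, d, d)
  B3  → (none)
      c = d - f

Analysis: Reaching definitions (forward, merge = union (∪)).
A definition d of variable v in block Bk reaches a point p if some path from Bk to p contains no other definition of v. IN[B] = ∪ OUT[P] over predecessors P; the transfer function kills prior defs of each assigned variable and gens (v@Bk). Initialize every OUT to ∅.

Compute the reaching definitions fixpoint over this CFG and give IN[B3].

Answer: {a@B1, b@B1, d@B2, f@B0}

Trace:
Fixpoint table:
  B0: | IN={a@B1, b@B1, d@B2, f@B0} | OUT={a@B1, b@B1, d@B2, f@B0}
  B1: | IN={a@B1, b@B1, d@B2, f@B0} | OUT={a@B1, b@B1, d@B2, f@B0}
  B2: | IN={a@B1, b@B1, d@B2, f@B0} | OUT={a@B1, b@B1, d@B2, f@B0}
  B3: | IN={a@B1, b@B1, d@B2, f@B0} | OUT={a@B1, b@B1, c@B3, d@B2, f@B0}

Merge at B3: IN[B3] = OUT[B1] ⊔ OUT[B2] = {a@B1, b@B1, d@B2, f@B0}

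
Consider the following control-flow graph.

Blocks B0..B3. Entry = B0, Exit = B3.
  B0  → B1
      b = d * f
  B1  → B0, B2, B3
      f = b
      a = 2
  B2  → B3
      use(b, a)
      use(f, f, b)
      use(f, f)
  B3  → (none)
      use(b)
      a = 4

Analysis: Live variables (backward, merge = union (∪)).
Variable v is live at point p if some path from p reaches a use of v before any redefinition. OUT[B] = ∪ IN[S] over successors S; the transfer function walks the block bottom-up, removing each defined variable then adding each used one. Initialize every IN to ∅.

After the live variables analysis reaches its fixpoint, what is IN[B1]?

Answer: {b, d}

Trace:
Fixpoint table:
  B0: | IN={d, f} | OUT={b, d}
  B1: | IN={b, d} | OUT={a, b, d, f}
  B2: | IN={a, b, f} | OUT={b}
  B3: | IN={b} | OUT={}

Merge at B1: OUT[B1] = IN[B0] ⊔ IN[B2] ⊔ IN[B3] = {a, b, d, f}
Applying B1's transfer function to that OUT value gives IN[B1] (row B1 above).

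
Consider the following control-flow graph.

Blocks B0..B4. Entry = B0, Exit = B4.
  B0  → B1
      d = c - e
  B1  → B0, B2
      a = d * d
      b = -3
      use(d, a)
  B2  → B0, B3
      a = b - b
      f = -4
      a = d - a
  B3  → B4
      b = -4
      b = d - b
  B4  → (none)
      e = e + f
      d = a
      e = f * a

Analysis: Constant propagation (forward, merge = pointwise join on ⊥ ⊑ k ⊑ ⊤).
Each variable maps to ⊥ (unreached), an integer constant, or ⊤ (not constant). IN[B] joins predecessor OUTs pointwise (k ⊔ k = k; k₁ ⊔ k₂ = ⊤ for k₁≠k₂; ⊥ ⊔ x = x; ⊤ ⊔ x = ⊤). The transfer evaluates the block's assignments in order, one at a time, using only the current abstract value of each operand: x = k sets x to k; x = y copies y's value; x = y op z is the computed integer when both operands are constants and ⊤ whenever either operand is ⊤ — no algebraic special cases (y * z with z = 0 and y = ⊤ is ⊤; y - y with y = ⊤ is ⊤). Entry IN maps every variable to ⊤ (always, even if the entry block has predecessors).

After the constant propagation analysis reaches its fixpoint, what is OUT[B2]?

Per-block solution:
  B0: | IN=(all ⊤) | OUT=(all ⊤)
  B1: | IN=(all ⊤) | OUT={b:-3; rest ⊤}
  B2: | IN={b:-3; rest ⊤} | OUT={b:-3, f:-4; rest ⊤}
  B3: | IN={b:-3, f:-4; rest ⊤} | OUT={f:-4; rest ⊤}
  B4: | IN={f:-4; rest ⊤} | OUT={f:-4; rest ⊤}

Merge at B2: IN[B2] = OUT[B1] = {a: ⊤, b: -3, c: ⊤, d: ⊤, e: ⊤, f: ⊤}
Applying B2's transfer function to that IN value gives OUT[B2] (row B2 above).

Answer: {a: ⊤, b: -3, c: ⊤, d: ⊤, e: ⊤, f: -4}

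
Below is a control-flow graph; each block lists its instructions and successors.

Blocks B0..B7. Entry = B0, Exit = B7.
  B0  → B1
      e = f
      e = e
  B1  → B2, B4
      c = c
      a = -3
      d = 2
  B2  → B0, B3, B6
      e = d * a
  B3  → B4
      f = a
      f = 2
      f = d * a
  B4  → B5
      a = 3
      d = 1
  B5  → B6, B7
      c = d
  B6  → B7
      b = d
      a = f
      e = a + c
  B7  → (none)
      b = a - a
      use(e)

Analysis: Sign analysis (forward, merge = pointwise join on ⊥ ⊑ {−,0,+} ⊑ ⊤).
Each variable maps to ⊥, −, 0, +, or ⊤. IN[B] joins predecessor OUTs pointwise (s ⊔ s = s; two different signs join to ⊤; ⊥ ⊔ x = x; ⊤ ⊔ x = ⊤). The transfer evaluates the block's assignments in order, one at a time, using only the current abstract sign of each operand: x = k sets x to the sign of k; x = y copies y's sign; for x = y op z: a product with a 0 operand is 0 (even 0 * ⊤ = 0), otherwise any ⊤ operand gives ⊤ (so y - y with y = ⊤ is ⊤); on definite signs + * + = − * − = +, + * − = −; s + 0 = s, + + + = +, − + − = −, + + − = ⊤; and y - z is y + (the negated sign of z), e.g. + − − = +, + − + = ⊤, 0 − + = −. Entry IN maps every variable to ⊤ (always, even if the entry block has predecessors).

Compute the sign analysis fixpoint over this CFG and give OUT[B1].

Fixpoint table:
  B0: | IN=(all ⊤) | OUT=(all ⊤)
  B1: | IN=(all ⊤) | OUT={a:-, d:+; rest ⊤}
  B2: | IN={a:-, d:+; rest ⊤} | OUT={a:-, d:+, e:-; rest ⊤}
  B3: | IN={a:-, d:+, e:-; rest ⊤} | OUT={a:-, d:+, e:-, f:-; rest ⊤}
  B4: | IN={a:-, d:+; rest ⊤} | OUT={a:+, d:+; rest ⊤}
  B5: | IN={a:+, d:+; rest ⊤} | OUT={a:+, c:+, d:+; rest ⊤}
  B6: | IN={d:+; rest ⊤} | OUT={b:+, d:+; rest ⊤}
  B7: | IN={d:+; rest ⊤} | OUT={d:+; rest ⊤}

Merge at B1: IN[B1] = OUT[B0] = {a: ⊤, b: ⊤, c: ⊤, d: ⊤, e: ⊤, f: ⊤}
Applying B1's transfer function to that IN value gives OUT[B1] (row B1 above).

Answer: {a: -, b: ⊤, c: ⊤, d: +, e: ⊤, f: ⊤}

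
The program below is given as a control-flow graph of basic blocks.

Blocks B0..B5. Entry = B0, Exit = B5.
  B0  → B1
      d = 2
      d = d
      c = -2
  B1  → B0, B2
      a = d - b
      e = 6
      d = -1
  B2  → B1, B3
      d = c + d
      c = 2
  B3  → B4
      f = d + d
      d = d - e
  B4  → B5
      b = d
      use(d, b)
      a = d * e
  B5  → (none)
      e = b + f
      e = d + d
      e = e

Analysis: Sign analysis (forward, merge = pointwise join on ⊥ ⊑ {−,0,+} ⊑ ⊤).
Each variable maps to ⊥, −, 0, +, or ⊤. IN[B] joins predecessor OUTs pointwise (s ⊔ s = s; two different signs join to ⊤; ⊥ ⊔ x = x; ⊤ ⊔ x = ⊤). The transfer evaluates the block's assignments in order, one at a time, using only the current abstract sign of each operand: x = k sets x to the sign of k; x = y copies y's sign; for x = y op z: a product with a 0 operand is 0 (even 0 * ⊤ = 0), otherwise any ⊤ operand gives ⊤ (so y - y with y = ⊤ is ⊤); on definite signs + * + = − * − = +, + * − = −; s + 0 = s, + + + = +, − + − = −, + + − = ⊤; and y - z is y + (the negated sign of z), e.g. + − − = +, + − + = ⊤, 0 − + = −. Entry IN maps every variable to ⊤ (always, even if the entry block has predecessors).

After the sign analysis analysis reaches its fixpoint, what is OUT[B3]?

Converged values:
  B0: | IN=(all ⊤) | OUT={c:-, d:+; rest ⊤}
  B1: | IN=(all ⊤) | OUT={d:-, e:+; rest ⊤}
  B2: | IN={d:-, e:+; rest ⊤} | OUT={c:+, e:+; rest ⊤}
  B3: | IN={c:+, e:+; rest ⊤} | OUT={c:+, e:+; rest ⊤}
  B4: | IN={c:+, e:+; rest ⊤} | OUT={c:+, e:+; rest ⊤}
  B5: | IN={c:+, e:+; rest ⊤} | OUT={c:+; rest ⊤}

Merge at B3: IN[B3] = OUT[B2] = {a: ⊤, b: ⊤, c: +, d: ⊤, e: +, f: ⊤}
Applying B3's transfer function to that IN value gives OUT[B3] (row B3 above).

Answer: {a: ⊤, b: ⊤, c: +, d: ⊤, e: +, f: ⊤}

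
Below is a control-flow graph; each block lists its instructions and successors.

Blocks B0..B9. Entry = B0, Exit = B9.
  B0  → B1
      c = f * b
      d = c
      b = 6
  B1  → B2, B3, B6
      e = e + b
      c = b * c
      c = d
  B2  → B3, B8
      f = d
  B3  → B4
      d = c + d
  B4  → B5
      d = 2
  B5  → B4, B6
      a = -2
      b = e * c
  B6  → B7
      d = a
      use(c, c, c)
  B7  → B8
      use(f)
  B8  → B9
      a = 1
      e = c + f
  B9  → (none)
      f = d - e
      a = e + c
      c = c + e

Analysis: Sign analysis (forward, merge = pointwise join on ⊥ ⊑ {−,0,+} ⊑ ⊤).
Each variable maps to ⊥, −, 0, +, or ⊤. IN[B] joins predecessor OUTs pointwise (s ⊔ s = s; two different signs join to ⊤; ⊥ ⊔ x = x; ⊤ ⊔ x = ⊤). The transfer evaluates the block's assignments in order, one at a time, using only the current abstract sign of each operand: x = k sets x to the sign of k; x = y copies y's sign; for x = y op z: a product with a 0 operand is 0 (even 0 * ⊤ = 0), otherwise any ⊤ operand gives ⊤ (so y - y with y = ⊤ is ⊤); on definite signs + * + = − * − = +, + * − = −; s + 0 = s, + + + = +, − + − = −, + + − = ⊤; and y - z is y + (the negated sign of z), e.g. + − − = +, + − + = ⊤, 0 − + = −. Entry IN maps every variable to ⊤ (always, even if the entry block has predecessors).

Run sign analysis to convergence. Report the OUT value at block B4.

Answer: {a: ⊤, b: ⊤, c: ⊤, d: +, e: ⊤, f: ⊤}

Working:
Converged values:
  B0:   IN=(all ⊤)   OUT={b:+; rest ⊤}
  B1:   IN={b:+; rest ⊤}   OUT={b:+; rest ⊤}
  B2:   IN={b:+; rest ⊤}   OUT={b:+; rest ⊤}
  B3:   IN={b:+; rest ⊤}   OUT={b:+; rest ⊤}
  B4:   IN=(all ⊤)   OUT={d:+; rest ⊤}
  B5:   IN={d:+; rest ⊤}   OUT={a:-, d:+; rest ⊤}
  B6:   IN=(all ⊤)   OUT=(all ⊤)
  B7:   IN=(all ⊤)   OUT=(all ⊤)
  B8:   IN=(all ⊤)   OUT={a:+; rest ⊤}
  B9:   IN={a:+; rest ⊤}   OUT=(all ⊤)

Merge at B4: IN[B4] = OUT[B3] ⊔ OUT[B5] = {a: ⊤, b: ⊤, c: ⊤, d: ⊤, e: ⊤, f: ⊤}
Applying B4's transfer function to that IN value gives OUT[B4] (row B4 above).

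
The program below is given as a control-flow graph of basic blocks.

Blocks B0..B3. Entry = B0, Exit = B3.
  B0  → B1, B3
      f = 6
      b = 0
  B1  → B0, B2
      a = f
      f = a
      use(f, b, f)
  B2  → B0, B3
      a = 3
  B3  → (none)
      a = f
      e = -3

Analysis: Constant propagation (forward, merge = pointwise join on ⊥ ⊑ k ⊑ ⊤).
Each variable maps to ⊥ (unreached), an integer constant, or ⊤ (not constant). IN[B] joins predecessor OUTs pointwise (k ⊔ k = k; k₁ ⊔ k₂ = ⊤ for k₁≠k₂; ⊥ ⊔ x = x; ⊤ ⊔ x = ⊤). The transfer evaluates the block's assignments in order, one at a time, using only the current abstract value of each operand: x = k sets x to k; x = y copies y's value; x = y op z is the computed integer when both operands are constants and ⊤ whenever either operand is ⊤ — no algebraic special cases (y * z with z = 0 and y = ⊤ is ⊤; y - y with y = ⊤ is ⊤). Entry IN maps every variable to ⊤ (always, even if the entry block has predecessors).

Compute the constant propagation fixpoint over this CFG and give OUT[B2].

Per-block solution:
  B0:  IN=(all ⊤)  OUT={b:0, f:6; rest ⊤}
  B1:  IN={b:0, f:6; rest ⊤}  OUT={a:6, b:0, f:6; rest ⊤}
  B2:  IN={a:6, b:0, f:6; rest ⊤}  OUT={a:3, b:0, f:6; rest ⊤}
  B3:  IN={b:0, f:6; rest ⊤}  OUT={a:6, b:0, e:-3, f:6; rest ⊤}

Merge at B2: IN[B2] = OUT[B1] = {a: 6, b: 0, c: ⊤, d: ⊤, e: ⊤, f: 6}
Applying B2's transfer function to that IN value gives OUT[B2] (row B2 above).

Answer: {a: 3, b: 0, c: ⊤, d: ⊤, e: ⊤, f: 6}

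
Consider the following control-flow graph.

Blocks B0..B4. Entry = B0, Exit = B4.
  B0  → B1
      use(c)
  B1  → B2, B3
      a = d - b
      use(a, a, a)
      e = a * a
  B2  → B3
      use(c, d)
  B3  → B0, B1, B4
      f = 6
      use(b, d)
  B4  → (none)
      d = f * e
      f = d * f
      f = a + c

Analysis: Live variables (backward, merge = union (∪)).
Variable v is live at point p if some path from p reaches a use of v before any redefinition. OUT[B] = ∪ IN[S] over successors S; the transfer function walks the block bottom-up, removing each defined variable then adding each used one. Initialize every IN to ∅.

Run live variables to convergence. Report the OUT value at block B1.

Fixpoint table:
  B0:   IN={b, c, d}   OUT={b, c, d}
  B1:   IN={b, c, d}   OUT={a, b, c, d, e}
  B2:   IN={a, b, c, d, e}   OUT={a, b, c, d, e}
  B3:   IN={a, b, c, d, e}   OUT={a, b, c, d, e, f}
  B4:   IN={a, c, e, f}   OUT={}

Merge at B1: OUT[B1] = IN[B2] ⊔ IN[B3] = {a, b, c, d, e}

Answer: {a, b, c, d, e}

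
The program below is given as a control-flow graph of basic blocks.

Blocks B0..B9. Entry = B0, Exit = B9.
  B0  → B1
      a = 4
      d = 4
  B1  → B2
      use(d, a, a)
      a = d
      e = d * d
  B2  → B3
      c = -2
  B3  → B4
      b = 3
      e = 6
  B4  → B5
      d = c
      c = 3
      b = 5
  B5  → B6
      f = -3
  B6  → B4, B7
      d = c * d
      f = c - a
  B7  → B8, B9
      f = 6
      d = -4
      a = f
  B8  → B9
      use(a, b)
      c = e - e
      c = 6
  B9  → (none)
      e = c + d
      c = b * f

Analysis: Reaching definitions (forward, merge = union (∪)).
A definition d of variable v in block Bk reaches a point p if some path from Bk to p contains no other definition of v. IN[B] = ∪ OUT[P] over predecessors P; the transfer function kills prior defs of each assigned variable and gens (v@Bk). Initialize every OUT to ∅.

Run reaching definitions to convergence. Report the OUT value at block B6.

Fixpoint table:
  B0: | IN={} | OUT={a@B0, d@B0}
  B1: | IN={a@B0, d@B0} | OUT={a@B1, d@B0, e@B1}
  B2: | IN={a@B1, d@B0, e@B1} | OUT={a@B1, c@B2, d@B0, e@B1}
  B3: | IN={a@B1, c@B2, d@B0, e@B1} | OUT={a@B1, b@B3, c@B2, d@B0, e@B3}
  B4: | IN={a@B1, b@B3, b@B4, c@B2, c@B4, d@B0, d@B6, e@B3, f@B6} | OUT={a@B1, b@B4, c@B4, d@B4, e@B3, f@B6}
  B5: | IN={a@B1, b@B4, c@B4, d@B4, e@B3, f@B6} | OUT={a@B1, b@B4, c@B4, d@B4, e@B3, f@B5}
  B6: | IN={a@B1, b@B4, c@B4, d@B4, e@B3, f@B5} | OUT={a@B1, b@B4, c@B4, d@B6, e@B3, f@B6}
  B7: | IN={a@B1, b@B4, c@B4, d@B6, e@B3, f@B6} | OUT={a@B7, b@B4, c@B4, d@B7, e@B3, f@B7}
  B8: | IN={a@B7, b@B4, c@B4, d@B7, e@B3, f@B7} | OUT={a@B7, b@B4, c@B8, d@B7, e@B3, f@B7}
  B9: | IN={a@B7, b@B4, c@B4, c@B8, d@B7, e@B3, f@B7} | OUT={a@B7, b@B4, c@B9, d@B7, e@B9, f@B7}

Merge at B6: IN[B6] = OUT[B5] = {a@B1, b@B4, c@B4, d@B4, e@B3, f@B5}
Applying B6's transfer function to that IN value gives OUT[B6] (row B6 above).

Answer: {a@B1, b@B4, c@B4, d@B6, e@B3, f@B6}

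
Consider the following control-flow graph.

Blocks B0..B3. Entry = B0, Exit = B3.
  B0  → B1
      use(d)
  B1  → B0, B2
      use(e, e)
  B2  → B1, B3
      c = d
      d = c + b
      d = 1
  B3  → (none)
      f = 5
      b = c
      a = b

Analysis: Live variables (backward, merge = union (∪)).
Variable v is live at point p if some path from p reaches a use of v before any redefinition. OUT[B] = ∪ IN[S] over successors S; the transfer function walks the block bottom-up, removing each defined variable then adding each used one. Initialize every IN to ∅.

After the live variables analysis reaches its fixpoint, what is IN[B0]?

Fixpoint table:
  B0:  IN={b, d, e}  OUT={b, d, e}
  B1:  IN={b, d, e}  OUT={b, d, e}
  B2:  IN={b, d, e}  OUT={b, c, d, e}
  B3:  IN={c}  OUT={}

Merge at B0: OUT[B0] = IN[B1] = {b, d, e}
Applying B0's transfer function to that OUT value gives IN[B0] (row B0 above).

Answer: {b, d, e}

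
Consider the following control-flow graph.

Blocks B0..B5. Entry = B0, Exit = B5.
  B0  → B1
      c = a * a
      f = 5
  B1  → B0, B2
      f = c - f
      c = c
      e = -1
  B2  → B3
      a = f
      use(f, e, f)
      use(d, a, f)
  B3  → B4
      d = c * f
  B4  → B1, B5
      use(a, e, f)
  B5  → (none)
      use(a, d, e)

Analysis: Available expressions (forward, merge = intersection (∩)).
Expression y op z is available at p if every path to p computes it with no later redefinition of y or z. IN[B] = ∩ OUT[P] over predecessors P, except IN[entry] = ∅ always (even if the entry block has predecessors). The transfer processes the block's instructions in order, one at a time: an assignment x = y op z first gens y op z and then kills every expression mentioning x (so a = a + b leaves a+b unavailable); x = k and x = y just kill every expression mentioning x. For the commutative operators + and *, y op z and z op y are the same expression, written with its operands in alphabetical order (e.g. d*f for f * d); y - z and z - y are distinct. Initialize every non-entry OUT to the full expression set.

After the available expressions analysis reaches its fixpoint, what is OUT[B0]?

Converged values:
  B0:   IN={}   OUT={a*a}
  B1:   IN={}   OUT={}
  B2:   IN={}   OUT={}
  B3:   IN={}   OUT={c*f}
  B4:   IN={c*f}   OUT={c*f}
  B5:   IN={c*f}   OUT={c*f}

Merge at B0 (entry node, so the boundary value {} is joined with the incoming edge(s)): IN[B0] = {} ∩ OUT[B1] = {}
Applying B0's transfer function to that IN value gives OUT[B0] (row B0 above).

Answer: {a*a}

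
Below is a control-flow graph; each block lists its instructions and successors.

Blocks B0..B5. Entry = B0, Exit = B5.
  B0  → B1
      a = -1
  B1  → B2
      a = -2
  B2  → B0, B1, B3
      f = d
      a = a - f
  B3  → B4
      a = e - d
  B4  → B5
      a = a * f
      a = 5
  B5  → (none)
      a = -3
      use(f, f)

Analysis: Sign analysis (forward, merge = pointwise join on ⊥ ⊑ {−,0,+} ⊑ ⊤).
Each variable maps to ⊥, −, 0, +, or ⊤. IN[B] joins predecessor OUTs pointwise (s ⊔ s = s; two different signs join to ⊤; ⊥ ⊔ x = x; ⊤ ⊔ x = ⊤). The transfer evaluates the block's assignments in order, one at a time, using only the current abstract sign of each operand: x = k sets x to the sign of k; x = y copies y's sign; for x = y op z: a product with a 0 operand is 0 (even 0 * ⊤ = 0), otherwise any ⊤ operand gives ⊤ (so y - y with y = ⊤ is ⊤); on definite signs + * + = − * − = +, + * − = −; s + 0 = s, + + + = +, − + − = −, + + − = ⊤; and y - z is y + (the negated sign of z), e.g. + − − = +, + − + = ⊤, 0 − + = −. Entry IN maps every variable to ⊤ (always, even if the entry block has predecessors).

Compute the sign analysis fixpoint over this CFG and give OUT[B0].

Answer: {a: -, b: ⊤, c: ⊤, d: ⊤, e: ⊤, f: ⊤}

Working:
Fixpoint table:
  B0:  IN=(all ⊤)  OUT={a:-; rest ⊤}
  B1:  IN=(all ⊤)  OUT={a:-; rest ⊤}
  B2:  IN={a:-; rest ⊤}  OUT=(all ⊤)
  B3:  IN=(all ⊤)  OUT=(all ⊤)
  B4:  IN=(all ⊤)  OUT={a:+; rest ⊤}
  B5:  IN={a:+; rest ⊤}  OUT={a:-; rest ⊤}

Merge at B0 (entry node, so the boundary value (all ⊤) is joined with the incoming edge(s)): IN[B0] = (all ⊤) ⊔ OUT[B2] = {a: ⊤, b: ⊤, c: ⊤, d: ⊤, e: ⊤, f: ⊤}
Applying B0's transfer function to that IN value gives OUT[B0] (row B0 above).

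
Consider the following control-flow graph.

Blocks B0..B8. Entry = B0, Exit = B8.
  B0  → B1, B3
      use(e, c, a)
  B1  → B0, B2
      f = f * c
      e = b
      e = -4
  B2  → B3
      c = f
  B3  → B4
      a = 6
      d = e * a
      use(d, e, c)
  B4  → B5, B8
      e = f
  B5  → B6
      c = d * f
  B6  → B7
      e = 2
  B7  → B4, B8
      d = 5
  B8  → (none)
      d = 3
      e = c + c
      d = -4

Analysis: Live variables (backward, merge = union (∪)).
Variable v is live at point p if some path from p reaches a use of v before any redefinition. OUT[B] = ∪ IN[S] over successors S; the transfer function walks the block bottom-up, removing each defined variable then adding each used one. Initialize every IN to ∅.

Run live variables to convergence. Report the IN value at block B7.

Per-block solution:
  B0: | IN={a, b, c, e, f} | OUT={a, b, c, e, f}
  B1: | IN={a, b, c, f} | OUT={a, b, c, e, f}
  B2: | IN={e, f} | OUT={c, e, f}
  B3: | IN={c, e, f} | OUT={c, d, f}
  B4: | IN={c, d, f} | OUT={c, d, f}
  B5: | IN={d, f} | OUT={c, f}
  B6: | IN={c, f} | OUT={c, f}
  B7: | IN={c, f} | OUT={c, d, f}
  B8: | IN={c} | OUT={}

Merge at B7: OUT[B7] = IN[B4] ⊔ IN[B8] = {c, d, f}
Applying B7's transfer function to that OUT value gives IN[B7] (row B7 above).

Answer: {c, f}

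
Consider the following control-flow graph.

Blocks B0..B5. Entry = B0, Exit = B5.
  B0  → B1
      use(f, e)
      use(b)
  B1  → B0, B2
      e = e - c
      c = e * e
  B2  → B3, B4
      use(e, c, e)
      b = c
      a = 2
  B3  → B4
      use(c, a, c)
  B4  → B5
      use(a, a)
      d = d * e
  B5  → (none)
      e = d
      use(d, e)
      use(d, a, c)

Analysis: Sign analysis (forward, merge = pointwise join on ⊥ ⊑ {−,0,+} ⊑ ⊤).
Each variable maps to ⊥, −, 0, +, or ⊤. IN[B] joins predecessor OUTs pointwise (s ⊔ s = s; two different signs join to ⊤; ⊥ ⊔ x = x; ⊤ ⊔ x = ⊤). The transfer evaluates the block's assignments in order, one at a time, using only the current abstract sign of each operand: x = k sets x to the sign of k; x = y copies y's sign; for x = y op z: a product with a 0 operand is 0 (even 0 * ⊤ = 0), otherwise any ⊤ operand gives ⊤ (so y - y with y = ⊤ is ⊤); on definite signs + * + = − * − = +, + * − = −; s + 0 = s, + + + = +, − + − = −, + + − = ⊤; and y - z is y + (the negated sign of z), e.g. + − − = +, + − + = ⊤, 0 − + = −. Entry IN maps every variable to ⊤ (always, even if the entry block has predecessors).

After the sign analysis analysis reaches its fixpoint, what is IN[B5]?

Converged values:
  B0:   IN=(all ⊤)   OUT=(all ⊤)
  B1:   IN=(all ⊤)   OUT=(all ⊤)
  B2:   IN=(all ⊤)   OUT={a:+; rest ⊤}
  B3:   IN={a:+; rest ⊤}   OUT={a:+; rest ⊤}
  B4:   IN={a:+; rest ⊤}   OUT={a:+; rest ⊤}
  B5:   IN={a:+; rest ⊤}   OUT={a:+; rest ⊤}

Merge at B5: IN[B5] = OUT[B4] = {a: +, b: ⊤, c: ⊤, d: ⊤, e: ⊤, f: ⊤}

Answer: {a: +, b: ⊤, c: ⊤, d: ⊤, e: ⊤, f: ⊤}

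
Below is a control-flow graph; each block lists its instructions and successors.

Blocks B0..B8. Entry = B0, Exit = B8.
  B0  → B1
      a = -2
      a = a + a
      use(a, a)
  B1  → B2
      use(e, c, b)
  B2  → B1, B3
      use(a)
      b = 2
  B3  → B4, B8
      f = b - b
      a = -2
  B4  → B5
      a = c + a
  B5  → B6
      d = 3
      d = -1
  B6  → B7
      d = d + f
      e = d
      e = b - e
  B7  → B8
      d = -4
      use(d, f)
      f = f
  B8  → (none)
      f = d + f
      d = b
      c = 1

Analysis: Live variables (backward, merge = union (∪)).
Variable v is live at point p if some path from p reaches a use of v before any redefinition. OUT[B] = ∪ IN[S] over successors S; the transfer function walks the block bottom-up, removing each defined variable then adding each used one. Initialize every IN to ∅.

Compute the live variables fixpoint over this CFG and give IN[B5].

Answer: {b, f}

Derivation:
Fixpoint table:
  B0:  IN={b, c, d, e}  OUT={a, b, c, d, e}
  B1:  IN={a, b, c, d, e}  OUT={a, c, d, e}
  B2:  IN={a, c, d, e}  OUT={a, b, c, d, e}
  B3:  IN={b, c, d}  OUT={a, b, c, d, f}
  B4:  IN={a, b, c, f}  OUT={b, f}
  B5:  IN={b, f}  OUT={b, d, f}
  B6:  IN={b, d, f}  OUT={b, f}
  B7:  IN={b, f}  OUT={b, d, f}
  B8:  IN={b, d, f}  OUT={}

Merge at B5: OUT[B5] = IN[B6] = {b, d, f}
Applying B5's transfer function to that OUT value gives IN[B5] (row B5 above).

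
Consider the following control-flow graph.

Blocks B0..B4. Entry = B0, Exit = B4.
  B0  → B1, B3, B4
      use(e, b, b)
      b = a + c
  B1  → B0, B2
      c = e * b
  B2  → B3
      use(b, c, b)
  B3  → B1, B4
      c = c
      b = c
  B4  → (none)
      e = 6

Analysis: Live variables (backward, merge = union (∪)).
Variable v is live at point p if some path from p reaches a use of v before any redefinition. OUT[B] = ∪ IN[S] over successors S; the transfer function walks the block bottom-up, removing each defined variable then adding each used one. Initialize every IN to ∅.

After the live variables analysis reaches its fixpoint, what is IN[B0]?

Fixpoint table:
  B0:  IN={a, b, c, e}  OUT={a, b, c, e}
  B1:  IN={a, b, e}  OUT={a, b, c, e}
  B2:  IN={a, b, c, e}  OUT={a, c, e}
  B3:  IN={a, c, e}  OUT={a, b, e}
  B4:  IN={}  OUT={}

Merge at B0: OUT[B0] = IN[B1] ⊔ IN[B3] ⊔ IN[B4] = {a, b, c, e}
Applying B0's transfer function to that OUT value gives IN[B0] (row B0 above).

Answer: {a, b, c, e}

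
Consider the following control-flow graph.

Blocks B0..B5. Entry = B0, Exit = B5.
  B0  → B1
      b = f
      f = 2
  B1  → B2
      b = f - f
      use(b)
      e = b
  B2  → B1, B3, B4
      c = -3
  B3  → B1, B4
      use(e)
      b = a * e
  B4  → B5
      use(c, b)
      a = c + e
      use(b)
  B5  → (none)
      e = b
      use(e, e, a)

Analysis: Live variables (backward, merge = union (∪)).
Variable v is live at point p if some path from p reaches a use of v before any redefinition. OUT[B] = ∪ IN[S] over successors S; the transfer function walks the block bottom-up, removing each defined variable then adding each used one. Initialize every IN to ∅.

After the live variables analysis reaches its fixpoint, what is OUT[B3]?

Fixpoint table:
  B0:  IN={a, f}  OUT={a, f}
  B1:  IN={a, f}  OUT={a, b, e, f}
  B2:  IN={a, b, e, f}  OUT={a, b, c, e, f}
  B3:  IN={a, c, e, f}  OUT={a, b, c, e, f}
  B4:  IN={b, c, e}  OUT={a, b}
  B5:  IN={a, b}  OUT={}

Merge at B3: OUT[B3] = IN[B1] ⊔ IN[B4] = {a, b, c, e, f}

Answer: {a, b, c, e, f}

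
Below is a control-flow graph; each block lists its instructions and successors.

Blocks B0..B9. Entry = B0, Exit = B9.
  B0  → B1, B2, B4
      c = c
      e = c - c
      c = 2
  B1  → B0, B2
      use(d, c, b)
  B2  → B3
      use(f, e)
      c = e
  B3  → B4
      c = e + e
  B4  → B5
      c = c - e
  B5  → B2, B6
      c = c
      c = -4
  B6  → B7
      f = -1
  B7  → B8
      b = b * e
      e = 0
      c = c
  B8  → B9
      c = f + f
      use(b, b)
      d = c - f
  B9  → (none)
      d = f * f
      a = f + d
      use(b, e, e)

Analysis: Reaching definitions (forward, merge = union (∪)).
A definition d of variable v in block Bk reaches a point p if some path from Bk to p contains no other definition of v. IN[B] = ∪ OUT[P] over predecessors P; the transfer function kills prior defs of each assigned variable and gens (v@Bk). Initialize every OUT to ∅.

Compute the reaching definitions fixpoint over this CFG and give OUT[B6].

Per-block solution:
  B0:   IN={c@B0, e@B0}   OUT={c@B0, e@B0}
  B1:   IN={c@B0, e@B0}   OUT={c@B0, e@B0}
  B2:   IN={c@B0, c@B5, e@B0}   OUT={c@B2, e@B0}
  B3:   IN={c@B2, e@B0}   OUT={c@B3, e@B0}
  B4:   IN={c@B0, c@B3, e@B0}   OUT={c@B4, e@B0}
  B5:   IN={c@B4, e@B0}   OUT={c@B5, e@B0}
  B6:   IN={c@B5, e@B0}   OUT={c@B5, e@B0, f@B6}
  B7:   IN={c@B5, e@B0, f@B6}   OUT={b@B7, c@B7, e@B7, f@B6}
  B8:   IN={b@B7, c@B7, e@B7, f@B6}   OUT={b@B7, c@B8, d@B8, e@B7, f@B6}
  B9:   IN={b@B7, c@B8, d@B8, e@B7, f@B6}   OUT={a@B9, b@B7, c@B8, d@B9, e@B7, f@B6}

Merge at B6: IN[B6] = OUT[B5] = {c@B5, e@B0}
Applying B6's transfer function to that IN value gives OUT[B6] (row B6 above).

Answer: {c@B5, e@B0, f@B6}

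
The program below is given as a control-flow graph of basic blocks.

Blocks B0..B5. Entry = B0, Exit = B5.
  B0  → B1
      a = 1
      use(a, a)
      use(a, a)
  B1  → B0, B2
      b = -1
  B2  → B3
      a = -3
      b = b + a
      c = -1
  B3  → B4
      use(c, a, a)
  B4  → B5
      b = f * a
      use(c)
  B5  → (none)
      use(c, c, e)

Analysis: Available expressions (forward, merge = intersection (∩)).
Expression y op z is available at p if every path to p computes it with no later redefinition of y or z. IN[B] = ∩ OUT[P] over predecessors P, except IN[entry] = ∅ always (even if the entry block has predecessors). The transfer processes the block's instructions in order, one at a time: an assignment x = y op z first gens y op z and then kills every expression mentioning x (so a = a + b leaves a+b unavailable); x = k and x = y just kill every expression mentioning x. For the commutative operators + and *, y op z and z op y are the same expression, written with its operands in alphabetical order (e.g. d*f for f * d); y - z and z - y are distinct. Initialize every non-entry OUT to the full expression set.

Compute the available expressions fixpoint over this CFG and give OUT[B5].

Answer: {a*f}

Trace:
Per-block solution:
  B0: | IN={} | OUT={}
  B1: | IN={} | OUT={}
  B2: | IN={} | OUT={}
  B3: | IN={} | OUT={}
  B4: | IN={} | OUT={a*f}
  B5: | IN={a*f} | OUT={a*f}

Merge at B5: IN[B5] = OUT[B4] = {a*f}
Applying B5's transfer function to that IN value gives OUT[B5] (row B5 above).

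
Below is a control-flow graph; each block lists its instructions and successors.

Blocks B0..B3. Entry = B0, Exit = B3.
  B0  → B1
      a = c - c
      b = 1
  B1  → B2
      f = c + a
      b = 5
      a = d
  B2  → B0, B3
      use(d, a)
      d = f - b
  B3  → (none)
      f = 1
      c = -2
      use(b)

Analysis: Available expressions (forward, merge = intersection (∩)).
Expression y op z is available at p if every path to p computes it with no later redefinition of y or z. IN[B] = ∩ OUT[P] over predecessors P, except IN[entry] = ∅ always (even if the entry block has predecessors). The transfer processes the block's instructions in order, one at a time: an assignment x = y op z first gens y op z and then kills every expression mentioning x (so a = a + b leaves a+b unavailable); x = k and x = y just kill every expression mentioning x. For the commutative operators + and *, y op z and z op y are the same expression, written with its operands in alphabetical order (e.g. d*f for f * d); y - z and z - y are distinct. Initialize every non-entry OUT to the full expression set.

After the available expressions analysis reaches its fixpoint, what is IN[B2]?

Answer: {c-c}

Derivation:
Converged values:
  B0:  IN={}  OUT={c-c}
  B1:  IN={c-c}  OUT={c-c}
  B2:  IN={c-c}  OUT={c-c, f-b}
  B3:  IN={c-c, f-b}  OUT={}

Merge at B2: IN[B2] = OUT[B1] = {c-c}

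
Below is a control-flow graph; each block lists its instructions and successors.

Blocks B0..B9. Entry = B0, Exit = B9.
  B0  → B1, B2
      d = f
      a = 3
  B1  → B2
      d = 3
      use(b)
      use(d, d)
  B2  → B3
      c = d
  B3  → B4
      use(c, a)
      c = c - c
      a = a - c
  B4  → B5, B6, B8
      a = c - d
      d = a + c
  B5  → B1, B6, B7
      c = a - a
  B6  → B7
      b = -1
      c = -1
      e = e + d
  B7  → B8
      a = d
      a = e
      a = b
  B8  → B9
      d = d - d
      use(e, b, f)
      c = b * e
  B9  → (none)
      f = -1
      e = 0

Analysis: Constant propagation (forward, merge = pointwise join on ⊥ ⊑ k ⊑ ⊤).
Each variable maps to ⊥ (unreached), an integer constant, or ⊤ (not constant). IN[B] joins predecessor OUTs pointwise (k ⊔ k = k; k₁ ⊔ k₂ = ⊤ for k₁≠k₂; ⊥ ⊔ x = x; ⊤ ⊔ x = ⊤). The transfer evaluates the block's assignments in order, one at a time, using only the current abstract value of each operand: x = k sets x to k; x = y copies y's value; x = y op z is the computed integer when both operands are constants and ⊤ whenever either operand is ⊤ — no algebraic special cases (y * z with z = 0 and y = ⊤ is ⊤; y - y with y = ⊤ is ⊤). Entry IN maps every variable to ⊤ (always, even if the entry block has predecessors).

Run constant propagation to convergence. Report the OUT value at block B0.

Answer: {a: 3, b: ⊤, c: ⊤, d: ⊤, e: ⊤, f: ⊤}

Derivation:
Fixpoint table:
  B0:   IN=(all ⊤)   OUT={a:3; rest ⊤}
  B1:   IN=(all ⊤)   OUT={d:3; rest ⊤}
  B2:   IN=(all ⊤)   OUT=(all ⊤)
  B3:   IN=(all ⊤)   OUT=(all ⊤)
  B4:   IN=(all ⊤)   OUT=(all ⊤)
  B5:   IN=(all ⊤)   OUT=(all ⊤)
  B6:   IN=(all ⊤)   OUT={b:-1, c:-1; rest ⊤}
  B7:   IN=(all ⊤)   OUT=(all ⊤)
  B8:   IN=(all ⊤)   OUT=(all ⊤)
  B9:   IN=(all ⊤)   OUT={e:0, f:-1; rest ⊤}

B0 is the boundary node: IN[B0] = {a: ⊤, b: ⊤, c: ⊤, d: ⊤, e: ⊤, f: ⊤}
Applying B0's transfer function to that IN value gives OUT[B0] (row B0 above).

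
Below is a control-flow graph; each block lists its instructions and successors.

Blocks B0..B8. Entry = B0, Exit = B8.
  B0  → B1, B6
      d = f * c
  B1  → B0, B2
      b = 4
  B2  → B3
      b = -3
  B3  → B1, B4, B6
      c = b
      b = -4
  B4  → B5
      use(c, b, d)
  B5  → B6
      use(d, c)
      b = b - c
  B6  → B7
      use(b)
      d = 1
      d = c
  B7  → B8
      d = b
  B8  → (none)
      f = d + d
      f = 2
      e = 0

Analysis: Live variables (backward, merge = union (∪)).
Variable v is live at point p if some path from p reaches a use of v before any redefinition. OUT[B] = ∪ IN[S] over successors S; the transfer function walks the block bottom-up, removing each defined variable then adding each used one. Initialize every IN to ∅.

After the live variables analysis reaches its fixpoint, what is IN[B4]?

Fixpoint table:
  B0: | IN={b, c, f} | OUT={b, c, d, f}
  B1: | IN={c, d, f} | OUT={b, c, d, f}
  B2: | IN={d, f} | OUT={b, d, f}
  B3: | IN={b, d, f} | OUT={b, c, d, f}
  B4: | IN={b, c, d} | OUT={b, c, d}
  B5: | IN={b, c, d} | OUT={b, c}
  B6: | IN={b, c} | OUT={b}
  B7: | IN={b} | OUT={d}
  B8: | IN={d} | OUT={}

Merge at B4: OUT[B4] = IN[B5] = {b, c, d}
Applying B4's transfer function to that OUT value gives IN[B4] (row B4 above).

Answer: {b, c, d}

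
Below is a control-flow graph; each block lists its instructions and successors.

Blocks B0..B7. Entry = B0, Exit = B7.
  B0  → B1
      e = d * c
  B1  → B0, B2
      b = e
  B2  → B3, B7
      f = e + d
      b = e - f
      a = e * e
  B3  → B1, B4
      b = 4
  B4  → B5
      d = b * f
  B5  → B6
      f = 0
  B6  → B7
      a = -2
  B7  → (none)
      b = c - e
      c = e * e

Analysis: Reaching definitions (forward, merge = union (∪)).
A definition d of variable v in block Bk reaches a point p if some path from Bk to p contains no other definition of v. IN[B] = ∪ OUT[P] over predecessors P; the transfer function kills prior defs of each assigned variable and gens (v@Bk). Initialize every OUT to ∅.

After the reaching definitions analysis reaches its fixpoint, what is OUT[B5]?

Answer: {a@B2, b@B3, d@B4, e@B0, f@B5}

Trace:
Converged values:
  B0: | IN={a@B2, b@B1, e@B0, f@B2} | OUT={a@B2, b@B1, e@B0, f@B2}
  B1: | IN={a@B2, b@B1, b@B3, e@B0, f@B2} | OUT={a@B2, b@B1, e@B0, f@B2}
  B2: | IN={a@B2, b@B1, e@B0, f@B2} | OUT={a@B2, b@B2, e@B0, f@B2}
  B3: | IN={a@B2, b@B2, e@B0, f@B2} | OUT={a@B2, b@B3, e@B0, f@B2}
  B4: | IN={a@B2, b@B3, e@B0, f@B2} | OUT={a@B2, b@B3, d@B4, e@B0, f@B2}
  B5: | IN={a@B2, b@B3, d@B4, e@B0, f@B2} | OUT={a@B2, b@B3, d@B4, e@B0, f@B5}
  B6: | IN={a@B2, b@B3, d@B4, e@B0, f@B5} | OUT={a@B6, b@B3, d@B4, e@B0, f@B5}
  B7: | IN={a@B2, a@B6, b@B2, b@B3, d@B4, e@B0, f@B2, f@B5} | OUT={a@B2, a@B6, b@B7, c@B7, d@B4, e@B0, f@B2, f@B5}

Merge at B5: IN[B5] = OUT[B4] = {a@B2, b@B3, d@B4, e@B0, f@B2}
Applying B5's transfer function to that IN value gives OUT[B5] (row B5 above).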